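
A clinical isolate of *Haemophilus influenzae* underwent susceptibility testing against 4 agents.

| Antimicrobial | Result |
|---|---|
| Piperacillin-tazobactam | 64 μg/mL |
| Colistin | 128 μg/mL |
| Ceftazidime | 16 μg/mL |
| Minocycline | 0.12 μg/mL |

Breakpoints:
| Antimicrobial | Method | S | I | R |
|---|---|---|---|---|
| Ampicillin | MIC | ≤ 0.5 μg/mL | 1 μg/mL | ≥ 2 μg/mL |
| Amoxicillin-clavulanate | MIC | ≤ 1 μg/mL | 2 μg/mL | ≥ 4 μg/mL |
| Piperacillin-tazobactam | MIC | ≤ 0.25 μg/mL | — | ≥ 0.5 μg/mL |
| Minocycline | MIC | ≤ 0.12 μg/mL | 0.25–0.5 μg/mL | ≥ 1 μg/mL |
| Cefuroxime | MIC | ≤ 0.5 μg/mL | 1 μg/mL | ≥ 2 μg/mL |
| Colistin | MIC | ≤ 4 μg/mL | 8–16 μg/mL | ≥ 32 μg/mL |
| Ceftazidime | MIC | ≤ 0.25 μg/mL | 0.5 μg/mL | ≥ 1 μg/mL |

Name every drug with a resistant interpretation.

piperacillin-tazobactam, colistin, ceftazidime

Piperacillin-tazobactam 64 μg/mL: ≥ 0.5 μg/mL ⇒ R
Colistin: 128 μg/mL is ≥ 32 μg/mL ⇒ resistant
Ceftazidime (16 μg/mL) ≥ 1 μg/mL → resistant
Minocycline (0.12 μg/mL) ≤ 0.12 μg/mL → S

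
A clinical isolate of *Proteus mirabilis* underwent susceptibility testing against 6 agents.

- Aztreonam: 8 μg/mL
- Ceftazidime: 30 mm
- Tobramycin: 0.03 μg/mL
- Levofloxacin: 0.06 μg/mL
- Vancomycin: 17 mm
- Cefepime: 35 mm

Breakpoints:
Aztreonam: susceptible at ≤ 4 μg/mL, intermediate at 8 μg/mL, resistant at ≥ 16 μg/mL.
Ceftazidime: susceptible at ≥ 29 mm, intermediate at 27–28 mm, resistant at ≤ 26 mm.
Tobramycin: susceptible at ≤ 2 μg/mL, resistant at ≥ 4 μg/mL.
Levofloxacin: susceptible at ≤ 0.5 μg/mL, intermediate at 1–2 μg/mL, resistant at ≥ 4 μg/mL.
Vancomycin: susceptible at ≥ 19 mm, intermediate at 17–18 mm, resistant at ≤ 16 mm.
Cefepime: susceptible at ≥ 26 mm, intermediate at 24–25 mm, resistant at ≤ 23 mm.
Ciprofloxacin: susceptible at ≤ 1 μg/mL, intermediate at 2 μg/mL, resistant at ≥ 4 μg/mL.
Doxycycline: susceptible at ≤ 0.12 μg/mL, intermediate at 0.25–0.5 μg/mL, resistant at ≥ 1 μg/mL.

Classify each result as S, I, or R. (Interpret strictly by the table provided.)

I, S, S, S, I, S

Aztreonam (8 μg/mL) = 8 μg/mL → intermediate
Ceftazidime 30 mm: ≥ 29 mm ⇒ susceptible
Tobramycin: 0.03 μg/mL is ≤ 2 μg/mL — susceptible
Levofloxacin: 0.06 μg/mL is ≤ 0.5 μg/mL ⇒ susceptible
Vancomycin (17 mm) in 17–18 mm ⇒ intermediate
Cefepime (35 mm) ≥ 26 mm → Susceptible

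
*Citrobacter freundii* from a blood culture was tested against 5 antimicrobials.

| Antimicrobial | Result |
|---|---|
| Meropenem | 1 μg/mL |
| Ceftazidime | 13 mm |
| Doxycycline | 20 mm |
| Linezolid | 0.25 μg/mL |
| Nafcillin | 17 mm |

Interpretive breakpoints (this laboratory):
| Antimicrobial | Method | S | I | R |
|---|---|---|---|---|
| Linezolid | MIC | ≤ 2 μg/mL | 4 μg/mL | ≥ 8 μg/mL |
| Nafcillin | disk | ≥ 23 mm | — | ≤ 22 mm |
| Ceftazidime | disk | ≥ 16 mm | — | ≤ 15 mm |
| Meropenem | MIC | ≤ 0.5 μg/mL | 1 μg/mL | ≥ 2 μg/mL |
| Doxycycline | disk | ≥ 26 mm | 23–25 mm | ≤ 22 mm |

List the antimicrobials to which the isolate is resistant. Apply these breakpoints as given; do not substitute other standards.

Meropenem: 1 μg/mL is = 1 μg/mL → Intermediate
Ceftazidime 13 mm: ≤ 15 mm — Resistant
Doxycycline (20 mm) ≤ 22 mm — resistant
Linezolid 0.25 μg/mL: ≤ 2 μg/mL — Susceptible
Nafcillin 17 mm: ≤ 22 mm — resistant

ceftazidime, doxycycline, nafcillin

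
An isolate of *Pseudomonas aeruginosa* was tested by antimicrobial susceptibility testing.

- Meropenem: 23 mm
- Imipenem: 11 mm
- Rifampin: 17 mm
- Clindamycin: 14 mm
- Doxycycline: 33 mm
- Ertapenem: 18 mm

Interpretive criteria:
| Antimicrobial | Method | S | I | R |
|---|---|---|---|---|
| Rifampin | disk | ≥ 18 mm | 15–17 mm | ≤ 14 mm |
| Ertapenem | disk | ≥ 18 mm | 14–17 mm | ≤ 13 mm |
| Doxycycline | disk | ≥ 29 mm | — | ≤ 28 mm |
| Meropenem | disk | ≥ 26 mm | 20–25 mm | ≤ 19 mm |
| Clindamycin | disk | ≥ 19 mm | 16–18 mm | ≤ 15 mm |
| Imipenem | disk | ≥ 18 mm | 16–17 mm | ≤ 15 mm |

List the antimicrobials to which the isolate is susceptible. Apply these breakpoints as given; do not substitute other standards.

Meropenem (23 mm) in 20–25 mm → intermediate
Imipenem (11 mm) ≤ 15 mm → Resistant
Rifampin 17 mm: in 15–17 mm → Intermediate
Clindamycin 14 mm: ≤ 15 mm — R
Doxycycline 33 mm: ≥ 29 mm — susceptible
Ertapenem (18 mm) ≥ 18 mm — Susceptible

doxycycline, ertapenem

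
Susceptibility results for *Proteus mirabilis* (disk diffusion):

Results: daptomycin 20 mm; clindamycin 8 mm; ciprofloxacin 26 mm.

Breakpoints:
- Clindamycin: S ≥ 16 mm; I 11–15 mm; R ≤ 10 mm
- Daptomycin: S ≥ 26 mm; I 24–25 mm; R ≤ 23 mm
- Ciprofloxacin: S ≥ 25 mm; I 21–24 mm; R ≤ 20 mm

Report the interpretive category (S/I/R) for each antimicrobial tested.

Daptomycin (20 mm) ≤ 23 mm ⇒ resistant
Clindamycin: 8 mm is ≤ 10 mm — resistant
Ciprofloxacin: 26 mm is ≥ 25 mm — Susceptible

R, R, S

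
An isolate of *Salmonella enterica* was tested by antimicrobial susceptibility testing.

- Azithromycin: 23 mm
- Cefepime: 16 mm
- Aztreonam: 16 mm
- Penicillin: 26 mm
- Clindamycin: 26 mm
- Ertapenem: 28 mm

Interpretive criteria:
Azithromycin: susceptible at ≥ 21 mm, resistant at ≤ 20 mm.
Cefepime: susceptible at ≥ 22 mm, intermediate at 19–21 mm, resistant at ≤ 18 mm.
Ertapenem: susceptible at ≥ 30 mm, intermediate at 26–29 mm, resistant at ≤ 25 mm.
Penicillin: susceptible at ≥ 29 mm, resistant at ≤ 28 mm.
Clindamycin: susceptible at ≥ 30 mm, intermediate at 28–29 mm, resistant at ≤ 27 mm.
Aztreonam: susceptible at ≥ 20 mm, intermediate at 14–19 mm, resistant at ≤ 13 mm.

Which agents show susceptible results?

azithromycin

Azithromycin: 23 mm is ≥ 21 mm ⇒ susceptible
Cefepime: 16 mm is ≤ 18 mm ⇒ resistant
Aztreonam (16 mm) in 14–19 mm — intermediate
Penicillin 26 mm: ≤ 28 mm — resistant
Clindamycin (26 mm) ≤ 27 mm → R
Ertapenem: 28 mm is in 26–29 mm — Intermediate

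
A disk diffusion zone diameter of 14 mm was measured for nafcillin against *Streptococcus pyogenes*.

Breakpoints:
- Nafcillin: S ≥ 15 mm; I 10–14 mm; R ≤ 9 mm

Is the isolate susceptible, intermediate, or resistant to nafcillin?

I

Nafcillin: 14 mm is in 10–14 mm — Intermediate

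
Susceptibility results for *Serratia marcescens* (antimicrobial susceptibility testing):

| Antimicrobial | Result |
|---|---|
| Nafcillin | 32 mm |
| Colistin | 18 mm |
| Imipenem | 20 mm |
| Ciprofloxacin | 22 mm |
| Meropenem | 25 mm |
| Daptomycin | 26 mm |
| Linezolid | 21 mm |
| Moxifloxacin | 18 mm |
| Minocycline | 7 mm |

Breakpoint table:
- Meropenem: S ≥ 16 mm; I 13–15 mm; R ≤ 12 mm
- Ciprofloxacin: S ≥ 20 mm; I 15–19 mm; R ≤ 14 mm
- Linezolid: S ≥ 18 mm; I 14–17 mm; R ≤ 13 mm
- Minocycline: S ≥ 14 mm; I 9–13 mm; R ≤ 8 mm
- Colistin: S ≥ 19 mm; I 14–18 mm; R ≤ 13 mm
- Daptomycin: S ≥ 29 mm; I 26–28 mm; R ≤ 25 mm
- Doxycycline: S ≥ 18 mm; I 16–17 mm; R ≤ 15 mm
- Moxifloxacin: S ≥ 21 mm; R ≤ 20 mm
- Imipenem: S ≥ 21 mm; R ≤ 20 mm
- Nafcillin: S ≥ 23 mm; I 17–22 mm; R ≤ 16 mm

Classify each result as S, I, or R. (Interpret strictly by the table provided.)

Nafcillin 32 mm: ≥ 23 mm — Susceptible
Colistin 18 mm: in 14–18 mm → I
Imipenem (20 mm) ≤ 20 mm ⇒ resistant
Ciprofloxacin 22 mm: ≥ 20 mm ⇒ Susceptible
Meropenem 25 mm: ≥ 16 mm → S
Daptomycin (26 mm) in 26–28 mm → Intermediate
Linezolid (21 mm) ≥ 18 mm → susceptible
Moxifloxacin 18 mm: ≤ 20 mm → R
Minocycline 7 mm: ≤ 8 mm ⇒ Resistant

S, I, R, S, S, I, S, R, R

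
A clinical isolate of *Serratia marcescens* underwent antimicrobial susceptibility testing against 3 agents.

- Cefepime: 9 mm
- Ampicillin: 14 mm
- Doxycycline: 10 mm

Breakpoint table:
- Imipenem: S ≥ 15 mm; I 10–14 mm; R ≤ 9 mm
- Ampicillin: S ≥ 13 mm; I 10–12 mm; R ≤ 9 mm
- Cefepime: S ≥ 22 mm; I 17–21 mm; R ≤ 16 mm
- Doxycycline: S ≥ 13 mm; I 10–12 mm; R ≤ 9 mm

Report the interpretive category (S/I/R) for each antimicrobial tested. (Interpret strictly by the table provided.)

Cefepime: 9 mm is ≤ 16 mm → resistant
Ampicillin 14 mm: ≥ 13 mm — susceptible
Doxycycline (10 mm) in 10–12 mm ⇒ intermediate

R, S, I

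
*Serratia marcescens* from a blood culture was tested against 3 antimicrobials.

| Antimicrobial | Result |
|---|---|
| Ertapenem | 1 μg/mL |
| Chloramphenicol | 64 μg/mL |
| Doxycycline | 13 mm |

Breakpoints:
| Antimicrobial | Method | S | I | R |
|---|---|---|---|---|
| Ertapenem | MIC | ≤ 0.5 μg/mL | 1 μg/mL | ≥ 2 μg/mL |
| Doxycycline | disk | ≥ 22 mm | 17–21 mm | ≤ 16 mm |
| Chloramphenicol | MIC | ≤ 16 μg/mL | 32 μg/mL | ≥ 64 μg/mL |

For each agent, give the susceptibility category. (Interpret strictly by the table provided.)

Ertapenem: 1 μg/mL is = 1 μg/mL → I
Chloramphenicol 64 μg/mL: ≥ 64 μg/mL → resistant
Doxycycline (13 mm) ≤ 16 mm ⇒ resistant

I, R, R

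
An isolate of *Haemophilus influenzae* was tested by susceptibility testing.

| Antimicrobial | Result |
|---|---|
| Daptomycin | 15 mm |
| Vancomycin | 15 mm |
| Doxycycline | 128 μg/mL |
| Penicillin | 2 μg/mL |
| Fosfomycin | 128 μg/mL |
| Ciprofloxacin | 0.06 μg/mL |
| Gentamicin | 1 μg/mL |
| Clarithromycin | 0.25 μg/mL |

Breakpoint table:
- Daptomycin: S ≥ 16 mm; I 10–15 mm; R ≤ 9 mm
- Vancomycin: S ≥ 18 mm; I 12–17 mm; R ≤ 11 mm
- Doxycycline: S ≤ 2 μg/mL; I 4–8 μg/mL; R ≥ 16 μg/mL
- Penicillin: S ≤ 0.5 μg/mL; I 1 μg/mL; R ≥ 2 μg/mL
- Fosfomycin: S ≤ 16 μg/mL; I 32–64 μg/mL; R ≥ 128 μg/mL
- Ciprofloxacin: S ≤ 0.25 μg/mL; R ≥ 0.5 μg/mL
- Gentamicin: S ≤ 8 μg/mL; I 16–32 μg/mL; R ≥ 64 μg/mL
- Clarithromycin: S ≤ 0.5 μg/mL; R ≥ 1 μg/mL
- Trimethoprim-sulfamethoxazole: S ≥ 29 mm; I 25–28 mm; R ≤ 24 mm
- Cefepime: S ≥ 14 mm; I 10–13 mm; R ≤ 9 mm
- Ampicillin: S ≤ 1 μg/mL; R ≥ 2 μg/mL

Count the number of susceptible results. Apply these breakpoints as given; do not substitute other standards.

Daptomycin 15 mm: in 10–15 mm → Intermediate
Vancomycin (15 mm) in 12–17 mm — intermediate
Doxycycline (128 μg/mL) ≥ 16 μg/mL — resistant
Penicillin: 2 μg/mL is ≥ 2 μg/mL → R
Fosfomycin (128 μg/mL) ≥ 128 μg/mL → Resistant
Ciprofloxacin 0.06 μg/mL: ≤ 0.25 μg/mL ⇒ Susceptible
Gentamicin (1 μg/mL) ≤ 8 μg/mL ⇒ susceptible
Clarithromycin 0.25 μg/mL: ≤ 0.5 μg/mL — susceptible
Susceptible: 3

3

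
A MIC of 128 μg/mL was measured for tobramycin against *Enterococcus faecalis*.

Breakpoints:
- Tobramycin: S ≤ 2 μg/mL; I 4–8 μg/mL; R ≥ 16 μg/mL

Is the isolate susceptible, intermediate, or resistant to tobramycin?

Resistant

Tobramycin: 128 μg/mL is ≥ 16 μg/mL → resistant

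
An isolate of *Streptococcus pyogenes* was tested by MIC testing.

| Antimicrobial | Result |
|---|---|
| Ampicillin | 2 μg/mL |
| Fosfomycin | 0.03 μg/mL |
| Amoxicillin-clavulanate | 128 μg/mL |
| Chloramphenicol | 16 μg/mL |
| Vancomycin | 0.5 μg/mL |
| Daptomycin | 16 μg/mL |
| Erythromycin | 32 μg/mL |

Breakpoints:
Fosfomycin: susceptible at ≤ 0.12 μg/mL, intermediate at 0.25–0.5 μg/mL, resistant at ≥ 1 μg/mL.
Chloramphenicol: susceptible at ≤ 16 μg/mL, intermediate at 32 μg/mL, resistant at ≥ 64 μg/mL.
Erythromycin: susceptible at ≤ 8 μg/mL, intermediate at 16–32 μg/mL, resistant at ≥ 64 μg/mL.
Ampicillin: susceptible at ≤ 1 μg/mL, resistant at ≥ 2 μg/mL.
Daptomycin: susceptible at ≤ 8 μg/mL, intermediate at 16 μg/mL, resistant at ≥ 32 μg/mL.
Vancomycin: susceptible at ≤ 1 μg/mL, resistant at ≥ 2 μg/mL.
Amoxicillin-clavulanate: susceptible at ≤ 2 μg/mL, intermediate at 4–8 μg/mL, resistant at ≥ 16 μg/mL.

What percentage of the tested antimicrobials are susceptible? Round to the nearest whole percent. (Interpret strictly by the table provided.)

43%

Ampicillin (2 μg/mL) ≥ 2 μg/mL ⇒ Resistant
Fosfomycin: 0.03 μg/mL is ≤ 0.12 μg/mL → susceptible
Amoxicillin-clavulanate: 128 μg/mL is ≥ 16 μg/mL ⇒ Resistant
Chloramphenicol 16 μg/mL: ≤ 16 μg/mL — susceptible
Vancomycin: 0.5 μg/mL is ≤ 1 μg/mL ⇒ Susceptible
Daptomycin (16 μg/mL) = 16 μg/mL → I
Erythromycin 32 μg/mL: in 16–32 μg/mL — intermediate
Susceptible: 3/7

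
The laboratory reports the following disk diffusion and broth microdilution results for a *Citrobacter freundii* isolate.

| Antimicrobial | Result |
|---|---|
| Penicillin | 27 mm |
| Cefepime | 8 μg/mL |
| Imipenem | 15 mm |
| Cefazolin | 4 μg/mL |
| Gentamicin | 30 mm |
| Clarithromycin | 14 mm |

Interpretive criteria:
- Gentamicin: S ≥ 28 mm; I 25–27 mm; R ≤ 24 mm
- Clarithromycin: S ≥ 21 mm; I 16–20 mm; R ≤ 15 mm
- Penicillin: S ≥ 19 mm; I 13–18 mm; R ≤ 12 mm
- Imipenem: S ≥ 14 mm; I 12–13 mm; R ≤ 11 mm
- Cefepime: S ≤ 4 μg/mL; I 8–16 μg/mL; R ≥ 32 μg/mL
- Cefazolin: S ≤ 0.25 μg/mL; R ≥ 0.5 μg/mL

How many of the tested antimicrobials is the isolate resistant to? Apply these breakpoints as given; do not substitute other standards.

2

Penicillin 27 mm: ≥ 19 mm → susceptible
Cefepime: 8 μg/mL is in 8–16 μg/mL ⇒ I
Imipenem 15 mm: ≥ 14 mm ⇒ susceptible
Cefazolin: 4 μg/mL is ≥ 0.5 μg/mL → R
Gentamicin (30 mm) ≥ 28 mm → Susceptible
Clarithromycin: 14 mm is ≤ 15 mm — Resistant
Resistant: 2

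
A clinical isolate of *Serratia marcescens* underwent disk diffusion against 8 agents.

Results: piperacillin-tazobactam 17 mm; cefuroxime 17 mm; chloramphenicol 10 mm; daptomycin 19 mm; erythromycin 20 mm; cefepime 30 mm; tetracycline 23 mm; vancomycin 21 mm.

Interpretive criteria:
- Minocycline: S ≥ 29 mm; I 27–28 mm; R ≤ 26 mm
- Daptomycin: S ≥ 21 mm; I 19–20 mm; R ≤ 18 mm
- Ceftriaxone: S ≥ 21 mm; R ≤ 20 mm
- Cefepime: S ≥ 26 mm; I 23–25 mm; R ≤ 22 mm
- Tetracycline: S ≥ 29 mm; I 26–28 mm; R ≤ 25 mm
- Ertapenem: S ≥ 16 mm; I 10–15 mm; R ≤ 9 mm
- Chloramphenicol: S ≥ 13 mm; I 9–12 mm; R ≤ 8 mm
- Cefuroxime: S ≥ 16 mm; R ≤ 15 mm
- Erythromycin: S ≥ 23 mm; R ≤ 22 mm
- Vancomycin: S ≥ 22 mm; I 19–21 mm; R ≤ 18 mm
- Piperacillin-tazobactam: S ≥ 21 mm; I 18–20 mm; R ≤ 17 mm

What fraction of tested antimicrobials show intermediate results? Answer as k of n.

Piperacillin-tazobactam: 17 mm is ≤ 17 mm ⇒ resistant
Cefuroxime: 17 mm is ≥ 16 mm ⇒ S
Chloramphenicol: 10 mm is in 9–12 mm ⇒ Intermediate
Daptomycin: 19 mm is in 19–20 mm — I
Erythromycin 20 mm: ≤ 22 mm — R
Cefepime: 30 mm is ≥ 26 mm — S
Tetracycline: 23 mm is ≤ 25 mm → R
Vancomycin: 21 mm is in 19–21 mm → Intermediate
Intermediate: 3/8

3 of 8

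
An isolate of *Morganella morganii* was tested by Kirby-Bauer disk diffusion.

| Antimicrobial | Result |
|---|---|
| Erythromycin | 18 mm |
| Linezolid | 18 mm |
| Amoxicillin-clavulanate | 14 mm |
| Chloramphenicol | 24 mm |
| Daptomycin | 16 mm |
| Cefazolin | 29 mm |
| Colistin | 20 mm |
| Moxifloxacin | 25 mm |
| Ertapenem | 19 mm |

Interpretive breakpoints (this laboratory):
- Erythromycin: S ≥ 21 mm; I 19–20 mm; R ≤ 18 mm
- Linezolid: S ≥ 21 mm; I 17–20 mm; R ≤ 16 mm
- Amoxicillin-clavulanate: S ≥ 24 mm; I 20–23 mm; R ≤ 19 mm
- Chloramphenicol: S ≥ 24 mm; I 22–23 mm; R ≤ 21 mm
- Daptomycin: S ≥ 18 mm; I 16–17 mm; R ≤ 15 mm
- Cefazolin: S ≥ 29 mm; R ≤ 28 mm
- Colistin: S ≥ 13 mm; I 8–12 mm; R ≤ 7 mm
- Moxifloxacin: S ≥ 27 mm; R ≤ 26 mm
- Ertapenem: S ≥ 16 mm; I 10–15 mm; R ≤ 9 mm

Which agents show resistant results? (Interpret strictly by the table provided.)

erythromycin, amoxicillin-clavulanate, moxifloxacin

Erythromycin 18 mm: ≤ 18 mm → resistant
Linezolid (18 mm) in 17–20 mm — Intermediate
Amoxicillin-clavulanate: 14 mm is ≤ 19 mm ⇒ resistant
Chloramphenicol: 24 mm is ≥ 24 mm — S
Daptomycin: 16 mm is in 16–17 mm → Intermediate
Cefazolin (29 mm) ≥ 29 mm ⇒ Susceptible
Colistin: 20 mm is ≥ 13 mm — Susceptible
Moxifloxacin: 25 mm is ≤ 26 mm — R
Ertapenem 19 mm: ≥ 16 mm → S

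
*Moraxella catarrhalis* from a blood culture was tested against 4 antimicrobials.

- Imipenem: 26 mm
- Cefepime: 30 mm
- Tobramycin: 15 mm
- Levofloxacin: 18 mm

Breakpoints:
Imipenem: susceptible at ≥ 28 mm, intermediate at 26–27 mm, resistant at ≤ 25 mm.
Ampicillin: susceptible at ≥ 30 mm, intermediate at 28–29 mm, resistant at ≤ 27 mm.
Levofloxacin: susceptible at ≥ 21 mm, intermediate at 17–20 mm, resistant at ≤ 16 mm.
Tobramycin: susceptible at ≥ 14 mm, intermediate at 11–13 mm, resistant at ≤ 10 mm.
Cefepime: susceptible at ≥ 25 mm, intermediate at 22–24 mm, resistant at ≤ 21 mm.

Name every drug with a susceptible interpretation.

cefepime, tobramycin

Imipenem 26 mm: in 26–27 mm ⇒ Intermediate
Cefepime: 30 mm is ≥ 25 mm → Susceptible
Tobramycin (15 mm) ≥ 14 mm — susceptible
Levofloxacin 18 mm: in 17–20 mm — intermediate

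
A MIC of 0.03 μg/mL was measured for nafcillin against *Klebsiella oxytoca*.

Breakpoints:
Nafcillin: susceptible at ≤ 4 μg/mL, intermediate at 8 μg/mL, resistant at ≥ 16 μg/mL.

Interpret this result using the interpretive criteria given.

Nafcillin 0.03 μg/mL: ≤ 4 μg/mL — S

S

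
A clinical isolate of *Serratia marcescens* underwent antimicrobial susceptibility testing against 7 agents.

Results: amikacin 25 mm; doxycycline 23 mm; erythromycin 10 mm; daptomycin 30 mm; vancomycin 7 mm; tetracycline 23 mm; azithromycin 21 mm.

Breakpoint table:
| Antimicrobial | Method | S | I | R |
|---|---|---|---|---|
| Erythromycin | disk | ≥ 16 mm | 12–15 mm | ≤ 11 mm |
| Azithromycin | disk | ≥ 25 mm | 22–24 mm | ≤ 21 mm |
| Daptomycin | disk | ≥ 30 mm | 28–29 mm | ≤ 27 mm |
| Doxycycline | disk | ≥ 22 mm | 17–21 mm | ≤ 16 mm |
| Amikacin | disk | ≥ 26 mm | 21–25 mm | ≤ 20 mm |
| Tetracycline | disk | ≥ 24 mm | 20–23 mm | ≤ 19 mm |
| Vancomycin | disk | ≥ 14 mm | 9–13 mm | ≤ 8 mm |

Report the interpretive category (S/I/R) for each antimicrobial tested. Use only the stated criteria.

Amikacin 25 mm: in 21–25 mm ⇒ I
Doxycycline 23 mm: ≥ 22 mm → S
Erythromycin 10 mm: ≤ 11 mm — R
Daptomycin 30 mm: ≥ 30 mm → Susceptible
Vancomycin 7 mm: ≤ 8 mm ⇒ Resistant
Tetracycline 23 mm: in 20–23 mm — I
Azithromycin 21 mm: ≤ 21 mm → R

I, S, R, S, R, I, R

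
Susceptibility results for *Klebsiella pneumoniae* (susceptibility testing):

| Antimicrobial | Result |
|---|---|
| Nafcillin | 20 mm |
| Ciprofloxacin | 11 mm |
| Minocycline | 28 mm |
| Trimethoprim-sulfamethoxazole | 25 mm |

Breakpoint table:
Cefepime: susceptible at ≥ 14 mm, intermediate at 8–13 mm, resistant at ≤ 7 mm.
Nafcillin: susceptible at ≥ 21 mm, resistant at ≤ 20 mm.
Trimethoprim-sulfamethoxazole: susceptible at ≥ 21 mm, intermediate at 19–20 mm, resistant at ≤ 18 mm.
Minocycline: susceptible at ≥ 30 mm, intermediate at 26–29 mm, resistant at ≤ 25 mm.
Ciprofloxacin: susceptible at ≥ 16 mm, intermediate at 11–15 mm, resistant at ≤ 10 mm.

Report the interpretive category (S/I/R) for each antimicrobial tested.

R, I, I, S

Nafcillin: 20 mm is ≤ 20 mm → Resistant
Ciprofloxacin: 11 mm is in 11–15 mm ⇒ intermediate
Minocycline 28 mm: in 26–29 mm → I
Trimethoprim-sulfamethoxazole (25 mm) ≥ 21 mm — susceptible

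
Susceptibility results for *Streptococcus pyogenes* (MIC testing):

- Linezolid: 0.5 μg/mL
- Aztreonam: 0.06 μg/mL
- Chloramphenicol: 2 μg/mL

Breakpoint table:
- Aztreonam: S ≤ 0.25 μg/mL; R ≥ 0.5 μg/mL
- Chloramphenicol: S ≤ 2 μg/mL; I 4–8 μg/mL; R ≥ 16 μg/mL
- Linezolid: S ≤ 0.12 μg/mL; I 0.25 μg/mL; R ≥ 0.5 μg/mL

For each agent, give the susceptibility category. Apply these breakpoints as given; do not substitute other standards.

R, S, S

Linezolid: 0.5 μg/mL is ≥ 0.5 μg/mL → Resistant
Aztreonam: 0.06 μg/mL is ≤ 0.25 μg/mL — S
Chloramphenicol: 2 μg/mL is ≤ 2 μg/mL ⇒ Susceptible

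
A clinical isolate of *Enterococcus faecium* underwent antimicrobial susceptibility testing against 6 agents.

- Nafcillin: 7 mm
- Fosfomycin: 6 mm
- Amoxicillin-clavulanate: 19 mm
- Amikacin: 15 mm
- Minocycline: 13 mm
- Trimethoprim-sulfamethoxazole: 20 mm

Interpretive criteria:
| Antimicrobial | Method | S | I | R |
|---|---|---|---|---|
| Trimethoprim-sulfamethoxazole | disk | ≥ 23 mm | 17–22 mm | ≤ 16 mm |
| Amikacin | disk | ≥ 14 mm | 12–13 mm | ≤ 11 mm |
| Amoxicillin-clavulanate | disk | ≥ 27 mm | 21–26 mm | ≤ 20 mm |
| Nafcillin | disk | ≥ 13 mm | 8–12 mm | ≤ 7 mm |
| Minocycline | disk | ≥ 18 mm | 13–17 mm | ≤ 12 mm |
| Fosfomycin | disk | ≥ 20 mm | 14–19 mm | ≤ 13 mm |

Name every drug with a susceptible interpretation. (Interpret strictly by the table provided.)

Nafcillin 7 mm: ≤ 7 mm — resistant
Fosfomycin 6 mm: ≤ 13 mm — resistant
Amoxicillin-clavulanate (19 mm) ≤ 20 mm → R
Amikacin 15 mm: ≥ 14 mm → Susceptible
Minocycline 13 mm: in 13–17 mm → I
Trimethoprim-sulfamethoxazole (20 mm) in 17–22 mm ⇒ Intermediate

amikacin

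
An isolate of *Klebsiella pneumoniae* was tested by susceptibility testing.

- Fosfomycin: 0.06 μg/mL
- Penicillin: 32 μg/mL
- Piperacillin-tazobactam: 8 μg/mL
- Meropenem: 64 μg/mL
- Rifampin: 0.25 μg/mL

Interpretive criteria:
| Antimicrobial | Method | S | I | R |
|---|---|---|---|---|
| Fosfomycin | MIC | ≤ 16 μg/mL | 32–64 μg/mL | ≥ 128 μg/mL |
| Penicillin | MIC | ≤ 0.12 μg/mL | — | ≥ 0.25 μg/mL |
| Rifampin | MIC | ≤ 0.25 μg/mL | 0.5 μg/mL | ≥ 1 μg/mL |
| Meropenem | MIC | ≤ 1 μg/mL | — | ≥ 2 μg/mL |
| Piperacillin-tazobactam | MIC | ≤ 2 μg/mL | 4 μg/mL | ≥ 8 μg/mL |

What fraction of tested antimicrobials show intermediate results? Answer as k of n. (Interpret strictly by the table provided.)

0 of 5

Fosfomycin (0.06 μg/mL) ≤ 16 μg/mL → susceptible
Penicillin: 32 μg/mL is ≥ 0.25 μg/mL → resistant
Piperacillin-tazobactam 8 μg/mL: ≥ 8 μg/mL ⇒ Resistant
Meropenem 64 μg/mL: ≥ 2 μg/mL ⇒ resistant
Rifampin (0.25 μg/mL) ≤ 0.25 μg/mL ⇒ S
Intermediate: 0/5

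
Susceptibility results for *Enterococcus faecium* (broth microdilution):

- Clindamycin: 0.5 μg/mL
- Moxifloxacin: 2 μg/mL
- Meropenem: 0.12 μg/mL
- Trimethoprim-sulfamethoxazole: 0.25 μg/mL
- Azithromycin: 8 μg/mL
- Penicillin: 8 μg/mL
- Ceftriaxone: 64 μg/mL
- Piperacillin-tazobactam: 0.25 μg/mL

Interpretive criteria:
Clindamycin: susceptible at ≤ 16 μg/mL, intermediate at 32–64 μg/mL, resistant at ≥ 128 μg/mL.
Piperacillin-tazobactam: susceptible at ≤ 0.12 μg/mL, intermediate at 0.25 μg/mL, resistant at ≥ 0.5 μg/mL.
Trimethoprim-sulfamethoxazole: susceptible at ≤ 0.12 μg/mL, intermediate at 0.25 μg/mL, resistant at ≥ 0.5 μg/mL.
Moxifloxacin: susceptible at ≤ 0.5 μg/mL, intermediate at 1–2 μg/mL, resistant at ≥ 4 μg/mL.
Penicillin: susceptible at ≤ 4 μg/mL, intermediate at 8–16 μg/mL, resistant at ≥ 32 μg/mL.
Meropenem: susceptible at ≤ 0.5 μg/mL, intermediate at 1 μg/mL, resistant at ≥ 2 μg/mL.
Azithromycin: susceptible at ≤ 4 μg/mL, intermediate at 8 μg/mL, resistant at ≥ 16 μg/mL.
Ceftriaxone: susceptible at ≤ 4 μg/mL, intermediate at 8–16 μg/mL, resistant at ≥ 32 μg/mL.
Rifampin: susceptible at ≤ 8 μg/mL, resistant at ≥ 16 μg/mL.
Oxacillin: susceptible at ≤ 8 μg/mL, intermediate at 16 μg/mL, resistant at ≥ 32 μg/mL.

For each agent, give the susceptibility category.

Clindamycin (0.5 μg/mL) ≤ 16 μg/mL ⇒ S
Moxifloxacin (2 μg/mL) in 1–2 μg/mL ⇒ Intermediate
Meropenem: 0.12 μg/mL is ≤ 0.5 μg/mL → Susceptible
Trimethoprim-sulfamethoxazole: 0.25 μg/mL is = 0.25 μg/mL ⇒ Intermediate
Azithromycin (8 μg/mL) = 8 μg/mL — intermediate
Penicillin (8 μg/mL) in 8–16 μg/mL ⇒ Intermediate
Ceftriaxone 64 μg/mL: ≥ 32 μg/mL — Resistant
Piperacillin-tazobactam 0.25 μg/mL: = 0.25 μg/mL — intermediate

S, I, S, I, I, I, R, I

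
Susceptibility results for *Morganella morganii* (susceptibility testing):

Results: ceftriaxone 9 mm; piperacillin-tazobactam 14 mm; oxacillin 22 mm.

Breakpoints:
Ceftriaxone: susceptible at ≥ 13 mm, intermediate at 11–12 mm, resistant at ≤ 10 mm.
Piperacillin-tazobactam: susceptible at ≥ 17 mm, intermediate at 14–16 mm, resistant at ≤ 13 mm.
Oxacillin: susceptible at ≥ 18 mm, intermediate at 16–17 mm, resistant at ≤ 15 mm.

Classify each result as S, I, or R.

R, I, S

Ceftriaxone (9 mm) ≤ 10 mm — R
Piperacillin-tazobactam (14 mm) in 14–16 mm — I
Oxacillin (22 mm) ≥ 18 mm → susceptible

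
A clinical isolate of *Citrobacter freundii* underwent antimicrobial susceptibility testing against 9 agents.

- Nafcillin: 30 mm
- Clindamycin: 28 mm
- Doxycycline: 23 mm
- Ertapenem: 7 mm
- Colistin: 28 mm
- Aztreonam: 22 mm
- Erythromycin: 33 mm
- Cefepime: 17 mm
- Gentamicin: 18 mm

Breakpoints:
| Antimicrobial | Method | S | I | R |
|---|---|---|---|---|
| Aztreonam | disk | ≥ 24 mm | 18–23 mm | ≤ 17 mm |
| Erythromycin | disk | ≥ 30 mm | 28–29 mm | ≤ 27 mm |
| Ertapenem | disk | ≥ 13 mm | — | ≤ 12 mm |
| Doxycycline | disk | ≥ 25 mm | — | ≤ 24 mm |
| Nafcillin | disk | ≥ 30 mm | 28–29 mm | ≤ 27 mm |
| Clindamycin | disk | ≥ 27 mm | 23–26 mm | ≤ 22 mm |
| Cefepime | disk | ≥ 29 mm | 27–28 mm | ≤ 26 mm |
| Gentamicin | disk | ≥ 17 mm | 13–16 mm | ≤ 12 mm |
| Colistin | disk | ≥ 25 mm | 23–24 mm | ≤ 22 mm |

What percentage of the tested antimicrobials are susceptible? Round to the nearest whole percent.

56%

Nafcillin: 30 mm is ≥ 30 mm ⇒ susceptible
Clindamycin 28 mm: ≥ 27 mm ⇒ susceptible
Doxycycline: 23 mm is ≤ 24 mm — Resistant
Ertapenem 7 mm: ≤ 12 mm ⇒ R
Colistin 28 mm: ≥ 25 mm → Susceptible
Aztreonam: 22 mm is in 18–23 mm ⇒ I
Erythromycin (33 mm) ≥ 30 mm ⇒ susceptible
Cefepime 17 mm: ≤ 26 mm ⇒ resistant
Gentamicin: 18 mm is ≥ 17 mm — S
Susceptible: 5/9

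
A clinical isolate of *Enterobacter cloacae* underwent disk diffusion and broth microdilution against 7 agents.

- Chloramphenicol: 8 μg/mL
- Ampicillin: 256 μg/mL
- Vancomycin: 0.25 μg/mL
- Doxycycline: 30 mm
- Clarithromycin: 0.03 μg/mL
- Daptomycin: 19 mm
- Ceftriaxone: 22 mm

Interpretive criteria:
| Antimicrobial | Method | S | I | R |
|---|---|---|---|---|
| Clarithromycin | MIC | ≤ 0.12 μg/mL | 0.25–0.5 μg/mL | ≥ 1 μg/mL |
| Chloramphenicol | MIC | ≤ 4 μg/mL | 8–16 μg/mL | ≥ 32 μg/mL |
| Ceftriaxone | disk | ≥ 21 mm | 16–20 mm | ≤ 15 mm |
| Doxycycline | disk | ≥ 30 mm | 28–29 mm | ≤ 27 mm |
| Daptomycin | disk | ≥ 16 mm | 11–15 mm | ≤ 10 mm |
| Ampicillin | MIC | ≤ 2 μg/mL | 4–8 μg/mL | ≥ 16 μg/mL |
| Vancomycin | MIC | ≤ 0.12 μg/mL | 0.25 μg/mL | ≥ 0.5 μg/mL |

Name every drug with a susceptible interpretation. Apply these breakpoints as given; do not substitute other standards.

Chloramphenicol: 8 μg/mL is in 8–16 μg/mL — intermediate
Ampicillin (256 μg/mL) ≥ 16 μg/mL → resistant
Vancomycin: 0.25 μg/mL is = 0.25 μg/mL — intermediate
Doxycycline (30 mm) ≥ 30 mm → S
Clarithromycin: 0.03 μg/mL is ≤ 0.12 μg/mL — Susceptible
Daptomycin: 19 mm is ≥ 16 mm ⇒ susceptible
Ceftriaxone: 22 mm is ≥ 21 mm — S

doxycycline, clarithromycin, daptomycin, ceftriaxone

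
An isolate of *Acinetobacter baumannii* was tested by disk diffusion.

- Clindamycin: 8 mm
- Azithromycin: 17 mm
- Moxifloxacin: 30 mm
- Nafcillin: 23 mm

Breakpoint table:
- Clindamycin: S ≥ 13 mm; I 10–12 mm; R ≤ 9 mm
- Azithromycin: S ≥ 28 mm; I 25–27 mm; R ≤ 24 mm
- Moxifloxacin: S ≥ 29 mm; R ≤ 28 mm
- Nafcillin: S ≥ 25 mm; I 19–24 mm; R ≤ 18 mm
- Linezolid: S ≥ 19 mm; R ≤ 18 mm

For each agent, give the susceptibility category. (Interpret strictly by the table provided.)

Clindamycin: 8 mm is ≤ 9 mm → resistant
Azithromycin: 17 mm is ≤ 24 mm — resistant
Moxifloxacin (30 mm) ≥ 29 mm → S
Nafcillin (23 mm) in 19–24 mm ⇒ I

R, R, S, I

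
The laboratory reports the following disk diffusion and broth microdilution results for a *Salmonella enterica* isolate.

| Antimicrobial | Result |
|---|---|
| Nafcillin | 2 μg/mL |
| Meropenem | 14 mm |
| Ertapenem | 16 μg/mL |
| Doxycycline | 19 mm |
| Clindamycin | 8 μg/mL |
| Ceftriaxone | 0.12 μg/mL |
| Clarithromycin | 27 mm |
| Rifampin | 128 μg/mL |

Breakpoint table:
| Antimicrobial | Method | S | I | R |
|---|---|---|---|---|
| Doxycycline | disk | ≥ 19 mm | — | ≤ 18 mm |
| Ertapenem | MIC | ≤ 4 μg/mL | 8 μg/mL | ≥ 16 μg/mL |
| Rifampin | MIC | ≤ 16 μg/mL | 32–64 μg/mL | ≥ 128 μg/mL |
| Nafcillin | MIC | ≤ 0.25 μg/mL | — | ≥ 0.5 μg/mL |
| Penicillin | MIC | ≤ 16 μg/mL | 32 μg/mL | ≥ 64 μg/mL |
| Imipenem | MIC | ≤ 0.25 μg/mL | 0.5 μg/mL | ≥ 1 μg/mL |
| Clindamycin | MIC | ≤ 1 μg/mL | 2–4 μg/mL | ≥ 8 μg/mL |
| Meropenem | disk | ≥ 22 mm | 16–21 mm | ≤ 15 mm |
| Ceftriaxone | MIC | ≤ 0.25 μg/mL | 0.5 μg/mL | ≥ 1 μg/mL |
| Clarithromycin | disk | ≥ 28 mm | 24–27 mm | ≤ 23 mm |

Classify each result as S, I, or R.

Nafcillin: 2 μg/mL is ≥ 0.5 μg/mL — R
Meropenem 14 mm: ≤ 15 mm ⇒ resistant
Ertapenem 16 μg/mL: ≥ 16 μg/mL ⇒ R
Doxycycline (19 mm) ≥ 19 mm ⇒ susceptible
Clindamycin (8 μg/mL) ≥ 8 μg/mL — R
Ceftriaxone: 0.12 μg/mL is ≤ 0.25 μg/mL — susceptible
Clarithromycin 27 mm: in 24–27 mm — I
Rifampin: 128 μg/mL is ≥ 128 μg/mL — resistant

R, R, R, S, R, S, I, R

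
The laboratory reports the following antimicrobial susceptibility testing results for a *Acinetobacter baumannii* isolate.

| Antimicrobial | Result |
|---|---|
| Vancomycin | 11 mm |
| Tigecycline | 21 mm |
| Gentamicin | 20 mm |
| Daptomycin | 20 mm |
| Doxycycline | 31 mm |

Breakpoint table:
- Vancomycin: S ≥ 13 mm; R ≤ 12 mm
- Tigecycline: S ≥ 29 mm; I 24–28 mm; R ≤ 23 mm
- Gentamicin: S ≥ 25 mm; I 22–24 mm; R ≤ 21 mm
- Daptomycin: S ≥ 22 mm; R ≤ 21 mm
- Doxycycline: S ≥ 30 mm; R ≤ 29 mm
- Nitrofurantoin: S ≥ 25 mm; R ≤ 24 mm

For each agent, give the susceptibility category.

R, R, R, R, S

Vancomycin: 11 mm is ≤ 12 mm — R
Tigecycline: 21 mm is ≤ 23 mm — R
Gentamicin: 20 mm is ≤ 21 mm ⇒ Resistant
Daptomycin (20 mm) ≤ 21 mm ⇒ R
Doxycycline (31 mm) ≥ 30 mm ⇒ S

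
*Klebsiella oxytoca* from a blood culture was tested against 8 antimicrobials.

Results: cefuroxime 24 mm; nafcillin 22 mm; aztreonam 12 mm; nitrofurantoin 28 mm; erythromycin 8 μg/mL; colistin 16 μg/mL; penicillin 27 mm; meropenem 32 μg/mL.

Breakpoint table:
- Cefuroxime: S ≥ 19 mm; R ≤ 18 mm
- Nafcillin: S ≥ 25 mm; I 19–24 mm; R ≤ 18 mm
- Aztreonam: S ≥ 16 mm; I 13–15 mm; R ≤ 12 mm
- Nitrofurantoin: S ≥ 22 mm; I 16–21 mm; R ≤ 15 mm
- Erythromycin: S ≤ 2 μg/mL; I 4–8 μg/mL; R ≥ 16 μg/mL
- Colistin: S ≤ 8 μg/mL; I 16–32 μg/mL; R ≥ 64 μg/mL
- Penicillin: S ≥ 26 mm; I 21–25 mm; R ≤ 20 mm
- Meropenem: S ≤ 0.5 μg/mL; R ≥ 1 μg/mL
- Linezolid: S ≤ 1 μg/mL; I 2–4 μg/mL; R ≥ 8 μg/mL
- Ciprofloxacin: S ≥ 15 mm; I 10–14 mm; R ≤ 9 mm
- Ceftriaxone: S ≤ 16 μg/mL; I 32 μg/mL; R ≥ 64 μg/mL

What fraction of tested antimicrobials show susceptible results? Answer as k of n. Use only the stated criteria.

Cefuroxime 24 mm: ≥ 19 mm ⇒ S
Nafcillin 22 mm: in 19–24 mm — Intermediate
Aztreonam 12 mm: ≤ 12 mm — resistant
Nitrofurantoin (28 mm) ≥ 22 mm ⇒ susceptible
Erythromycin 8 μg/mL: in 4–8 μg/mL → Intermediate
Colistin 16 μg/mL: in 16–32 μg/mL ⇒ intermediate
Penicillin 27 mm: ≥ 26 mm — S
Meropenem 32 μg/mL: ≥ 1 μg/mL — R
Susceptible: 3/8

3 of 8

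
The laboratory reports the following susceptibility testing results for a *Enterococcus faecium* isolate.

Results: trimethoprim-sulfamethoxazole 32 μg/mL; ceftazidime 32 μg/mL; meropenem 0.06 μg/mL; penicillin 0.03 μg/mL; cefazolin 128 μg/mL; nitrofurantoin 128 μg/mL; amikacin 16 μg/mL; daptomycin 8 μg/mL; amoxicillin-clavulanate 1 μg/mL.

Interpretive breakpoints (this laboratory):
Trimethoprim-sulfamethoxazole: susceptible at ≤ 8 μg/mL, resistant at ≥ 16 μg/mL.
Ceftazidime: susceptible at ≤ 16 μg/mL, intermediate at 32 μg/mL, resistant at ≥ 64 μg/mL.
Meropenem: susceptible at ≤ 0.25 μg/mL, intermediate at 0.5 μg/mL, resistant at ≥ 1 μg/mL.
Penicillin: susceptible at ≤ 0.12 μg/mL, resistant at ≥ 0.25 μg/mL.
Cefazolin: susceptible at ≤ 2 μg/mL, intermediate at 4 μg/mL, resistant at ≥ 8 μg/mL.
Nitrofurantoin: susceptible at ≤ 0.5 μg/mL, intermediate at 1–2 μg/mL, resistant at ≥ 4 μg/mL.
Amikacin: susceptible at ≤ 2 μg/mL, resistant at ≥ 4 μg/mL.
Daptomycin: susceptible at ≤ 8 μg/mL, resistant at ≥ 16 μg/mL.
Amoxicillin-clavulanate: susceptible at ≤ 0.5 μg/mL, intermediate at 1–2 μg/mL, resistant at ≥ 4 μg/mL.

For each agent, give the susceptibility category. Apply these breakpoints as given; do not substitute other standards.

Trimethoprim-sulfamethoxazole: 32 μg/mL is ≥ 16 μg/mL → R
Ceftazidime: 32 μg/mL is = 32 μg/mL → Intermediate
Meropenem: 0.06 μg/mL is ≤ 0.25 μg/mL ⇒ susceptible
Penicillin (0.03 μg/mL) ≤ 0.12 μg/mL ⇒ S
Cefazolin (128 μg/mL) ≥ 8 μg/mL — resistant
Nitrofurantoin: 128 μg/mL is ≥ 4 μg/mL ⇒ R
Amikacin: 16 μg/mL is ≥ 4 μg/mL — R
Daptomycin 8 μg/mL: ≤ 8 μg/mL ⇒ Susceptible
Amoxicillin-clavulanate: 1 μg/mL is in 1–2 μg/mL ⇒ I

R, I, S, S, R, R, R, S, I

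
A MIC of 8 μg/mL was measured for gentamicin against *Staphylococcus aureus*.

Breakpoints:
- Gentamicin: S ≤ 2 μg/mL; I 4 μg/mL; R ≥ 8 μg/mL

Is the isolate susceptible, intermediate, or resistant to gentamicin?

R

Gentamicin: 8 μg/mL is ≥ 8 μg/mL — Resistant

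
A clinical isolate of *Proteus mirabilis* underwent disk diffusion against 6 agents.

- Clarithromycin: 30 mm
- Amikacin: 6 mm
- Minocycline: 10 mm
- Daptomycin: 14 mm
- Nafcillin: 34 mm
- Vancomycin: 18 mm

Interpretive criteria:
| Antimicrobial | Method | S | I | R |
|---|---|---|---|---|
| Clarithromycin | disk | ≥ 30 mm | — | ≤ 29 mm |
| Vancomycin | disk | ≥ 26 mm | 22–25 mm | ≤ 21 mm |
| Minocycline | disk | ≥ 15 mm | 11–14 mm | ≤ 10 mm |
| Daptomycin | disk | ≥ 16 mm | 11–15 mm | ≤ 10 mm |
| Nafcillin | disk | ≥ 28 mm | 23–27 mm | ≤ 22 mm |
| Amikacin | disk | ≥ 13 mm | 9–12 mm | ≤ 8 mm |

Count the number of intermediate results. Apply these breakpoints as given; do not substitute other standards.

Clarithromycin (30 mm) ≥ 30 mm ⇒ S
Amikacin: 6 mm is ≤ 8 mm ⇒ resistant
Minocycline (10 mm) ≤ 10 mm ⇒ R
Daptomycin (14 mm) in 11–15 mm ⇒ Intermediate
Nafcillin: 34 mm is ≥ 28 mm ⇒ S
Vancomycin: 18 mm is ≤ 21 mm ⇒ resistant
Intermediate: 1

1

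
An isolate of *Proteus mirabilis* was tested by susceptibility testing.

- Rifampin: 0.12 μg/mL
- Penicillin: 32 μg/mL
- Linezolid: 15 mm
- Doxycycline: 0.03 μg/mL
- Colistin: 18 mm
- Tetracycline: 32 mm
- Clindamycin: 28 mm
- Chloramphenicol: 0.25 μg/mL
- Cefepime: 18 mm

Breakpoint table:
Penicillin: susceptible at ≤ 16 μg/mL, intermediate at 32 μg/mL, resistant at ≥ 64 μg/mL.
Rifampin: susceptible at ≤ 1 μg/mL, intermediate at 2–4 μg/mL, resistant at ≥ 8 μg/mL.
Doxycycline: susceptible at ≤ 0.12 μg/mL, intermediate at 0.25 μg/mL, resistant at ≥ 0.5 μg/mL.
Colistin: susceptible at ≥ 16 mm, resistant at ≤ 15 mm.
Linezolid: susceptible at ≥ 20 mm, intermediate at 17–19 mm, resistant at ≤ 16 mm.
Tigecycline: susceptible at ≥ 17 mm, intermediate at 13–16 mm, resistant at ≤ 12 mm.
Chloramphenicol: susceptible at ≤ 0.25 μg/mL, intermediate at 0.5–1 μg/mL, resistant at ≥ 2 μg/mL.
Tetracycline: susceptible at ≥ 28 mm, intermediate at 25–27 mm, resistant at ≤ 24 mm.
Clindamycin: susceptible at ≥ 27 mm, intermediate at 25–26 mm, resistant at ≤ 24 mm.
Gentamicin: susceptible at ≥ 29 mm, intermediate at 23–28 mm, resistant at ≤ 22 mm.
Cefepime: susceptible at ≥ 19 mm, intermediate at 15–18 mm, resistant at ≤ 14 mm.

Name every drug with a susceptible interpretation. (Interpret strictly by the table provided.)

rifampin, doxycycline, colistin, tetracycline, clindamycin, chloramphenicol

Rifampin 0.12 μg/mL: ≤ 1 μg/mL — Susceptible
Penicillin (32 μg/mL) = 32 μg/mL — intermediate
Linezolid 15 mm: ≤ 16 mm → resistant
Doxycycline: 0.03 μg/mL is ≤ 0.12 μg/mL ⇒ susceptible
Colistin 18 mm: ≥ 16 mm → susceptible
Tetracycline 32 mm: ≥ 28 mm ⇒ S
Clindamycin (28 mm) ≥ 27 mm — Susceptible
Chloramphenicol: 0.25 μg/mL is ≤ 0.25 μg/mL — S
Cefepime: 18 mm is in 15–18 mm ⇒ Intermediate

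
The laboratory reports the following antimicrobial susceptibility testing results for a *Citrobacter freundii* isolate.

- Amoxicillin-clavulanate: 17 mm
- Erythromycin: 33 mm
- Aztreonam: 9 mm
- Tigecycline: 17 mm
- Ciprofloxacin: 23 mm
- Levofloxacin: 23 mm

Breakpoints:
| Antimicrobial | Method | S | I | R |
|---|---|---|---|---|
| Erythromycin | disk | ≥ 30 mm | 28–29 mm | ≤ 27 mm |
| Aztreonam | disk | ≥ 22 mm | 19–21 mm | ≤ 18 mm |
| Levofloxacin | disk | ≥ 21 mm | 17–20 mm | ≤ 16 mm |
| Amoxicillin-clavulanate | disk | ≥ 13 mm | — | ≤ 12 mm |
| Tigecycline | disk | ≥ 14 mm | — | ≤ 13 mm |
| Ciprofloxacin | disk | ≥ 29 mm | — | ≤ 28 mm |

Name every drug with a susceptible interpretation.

amoxicillin-clavulanate, erythromycin, tigecycline, levofloxacin

Amoxicillin-clavulanate (17 mm) ≥ 13 mm ⇒ Susceptible
Erythromycin (33 mm) ≥ 30 mm — S
Aztreonam 9 mm: ≤ 18 mm — R
Tigecycline 17 mm: ≥ 14 mm ⇒ Susceptible
Ciprofloxacin 23 mm: ≤ 28 mm ⇒ resistant
Levofloxacin: 23 mm is ≥ 21 mm — S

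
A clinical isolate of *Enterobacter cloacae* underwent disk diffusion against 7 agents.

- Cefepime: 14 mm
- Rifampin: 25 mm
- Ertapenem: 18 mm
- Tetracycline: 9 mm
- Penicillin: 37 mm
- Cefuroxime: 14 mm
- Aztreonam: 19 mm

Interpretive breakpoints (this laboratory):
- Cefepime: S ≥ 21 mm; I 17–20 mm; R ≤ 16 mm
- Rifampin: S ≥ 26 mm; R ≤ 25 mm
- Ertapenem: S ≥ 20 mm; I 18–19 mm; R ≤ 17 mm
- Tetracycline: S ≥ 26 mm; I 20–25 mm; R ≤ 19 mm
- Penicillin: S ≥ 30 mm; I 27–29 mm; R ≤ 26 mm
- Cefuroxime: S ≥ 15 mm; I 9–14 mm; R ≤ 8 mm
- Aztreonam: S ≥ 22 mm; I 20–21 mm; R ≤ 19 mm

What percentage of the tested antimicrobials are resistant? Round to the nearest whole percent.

Cefepime: 14 mm is ≤ 16 mm — Resistant
Rifampin (25 mm) ≤ 25 mm → resistant
Ertapenem (18 mm) in 18–19 mm → I
Tetracycline (9 mm) ≤ 19 mm ⇒ resistant
Penicillin: 37 mm is ≥ 30 mm — S
Cefuroxime 14 mm: in 9–14 mm ⇒ I
Aztreonam (19 mm) ≤ 19 mm → Resistant
Resistant: 4/7

57%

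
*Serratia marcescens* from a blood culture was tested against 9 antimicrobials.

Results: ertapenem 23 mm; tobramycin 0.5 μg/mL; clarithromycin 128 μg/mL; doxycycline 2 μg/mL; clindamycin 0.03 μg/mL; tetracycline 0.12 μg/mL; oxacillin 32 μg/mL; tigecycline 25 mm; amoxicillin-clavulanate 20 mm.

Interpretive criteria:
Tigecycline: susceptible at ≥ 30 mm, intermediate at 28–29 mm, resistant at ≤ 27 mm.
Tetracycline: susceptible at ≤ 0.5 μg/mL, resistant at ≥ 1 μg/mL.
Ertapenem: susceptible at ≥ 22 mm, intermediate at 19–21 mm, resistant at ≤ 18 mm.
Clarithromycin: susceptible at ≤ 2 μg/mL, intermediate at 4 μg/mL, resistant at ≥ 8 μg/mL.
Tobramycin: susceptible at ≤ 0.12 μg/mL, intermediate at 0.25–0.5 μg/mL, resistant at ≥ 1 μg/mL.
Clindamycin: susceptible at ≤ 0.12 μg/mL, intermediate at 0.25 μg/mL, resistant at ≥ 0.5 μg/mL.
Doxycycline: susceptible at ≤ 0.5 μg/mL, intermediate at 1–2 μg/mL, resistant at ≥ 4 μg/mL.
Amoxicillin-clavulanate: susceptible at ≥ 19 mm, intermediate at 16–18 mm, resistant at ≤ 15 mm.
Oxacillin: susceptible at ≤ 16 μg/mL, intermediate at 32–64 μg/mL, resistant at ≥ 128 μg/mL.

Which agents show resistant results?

Ertapenem: 23 mm is ≥ 22 mm ⇒ susceptible
Tobramycin (0.5 μg/mL) in 0.25–0.5 μg/mL — Intermediate
Clarithromycin (128 μg/mL) ≥ 8 μg/mL → Resistant
Doxycycline 2 μg/mL: in 1–2 μg/mL → Intermediate
Clindamycin: 0.03 μg/mL is ≤ 0.12 μg/mL ⇒ susceptible
Tetracycline: 0.12 μg/mL is ≤ 0.5 μg/mL — susceptible
Oxacillin (32 μg/mL) in 32–64 μg/mL — I
Tigecycline (25 mm) ≤ 27 mm ⇒ resistant
Amoxicillin-clavulanate (20 mm) ≥ 19 mm → S

clarithromycin, tigecycline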